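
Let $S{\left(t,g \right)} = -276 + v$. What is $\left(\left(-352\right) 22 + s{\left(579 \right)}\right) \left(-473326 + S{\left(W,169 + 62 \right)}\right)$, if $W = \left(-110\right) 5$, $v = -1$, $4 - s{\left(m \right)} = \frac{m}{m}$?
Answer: $3666160823$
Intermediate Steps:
$s{\left(m \right)} = 3$ ($s{\left(m \right)} = 4 - \frac{m}{m} = 4 - 1 = 3$)
$W = -550$
$S{\left(t,g \right)} = -277$ ($S{\left(t,g \right)} = -276 - 1 = -277$)
$\left(\left(-352\right) 22 + s{\left(579 \right)}\right) \left(-473326 + S{\left(W,169 + 62 \right)}\right) = \left(\left(-352\right) 22 + 3\right) \left(-473326 - 277\right) = \left(-7744 + 3\right) \left(-473603\right) = \left(-7741\right) \left(-473603\right) = 3666160823$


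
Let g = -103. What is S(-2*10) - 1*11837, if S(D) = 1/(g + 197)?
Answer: -1112677/94 ≈ -11837.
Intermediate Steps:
S(D) = 1/94 (S(D) = 1/(-103 + 197) = 1/94)
S(-2*10) - 1*11837 = 1/94 - 1*11837 = 1/94 - 11837 = -1112677/94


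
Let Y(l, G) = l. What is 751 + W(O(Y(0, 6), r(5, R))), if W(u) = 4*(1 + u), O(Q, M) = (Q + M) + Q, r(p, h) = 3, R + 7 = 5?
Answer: 767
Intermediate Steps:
R = -2 (R = -7 + 5 = -2)
O(Q, M) = M + 2*Q (O(Q, M) = (M + Q) + Q = M + 2*Q)
W(u) = 4 + 4*u
751 + W(O(Y(0, 6), r(5, R))) = 751 + (4 + 4*(3 + 2*0)) = 751 + (4 + 4*(3 + 0)) = 751 + (4 + 4*3) = 751 + (4 + 12) = 751 + 16 = 767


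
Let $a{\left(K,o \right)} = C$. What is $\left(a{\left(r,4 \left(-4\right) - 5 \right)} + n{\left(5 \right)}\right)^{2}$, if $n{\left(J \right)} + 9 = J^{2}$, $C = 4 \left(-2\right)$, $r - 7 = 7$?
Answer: $64$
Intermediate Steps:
$r = 14$ ($r = 7 + 7 = 14$)
$C = -8$
$a{\left(K,o \right)} = -8$
$n{\left(J \right)} = -9 + J^{2}$
$\left(a{\left(r,4 \left(-4\right) - 5 \right)} + n{\left(5 \right)}\right)^{2} = \left(-8 - \left(9 - 5^{2}\right)\right)^{2} = \left(-8 + \left(-9 + 25\right)\right)^{2} = \left(-8 + 16\right)^{2} = 8^{2} = 64$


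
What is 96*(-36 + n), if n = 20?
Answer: -1536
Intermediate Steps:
96*(-36 + n) = 96*(-36 + 20) = 96*(-16) = -1536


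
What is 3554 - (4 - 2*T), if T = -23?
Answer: 3504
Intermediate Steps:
3554 - (4 - 2*T) = 3554 - (4 - 2*(-23)) = 3554 - (4 + 46) = 3554 - 1*50 = 3554 - 50 = 3504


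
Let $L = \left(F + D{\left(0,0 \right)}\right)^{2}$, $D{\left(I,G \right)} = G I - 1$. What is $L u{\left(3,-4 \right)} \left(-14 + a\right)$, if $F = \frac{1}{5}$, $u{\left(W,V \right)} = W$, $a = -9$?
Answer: $- \frac{1104}{25} \approx -44.16$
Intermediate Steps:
$D{\left(I,G \right)} = -1 + G I$
$F = \frac{1}{5} \approx 0.2$
$L = \frac{16}{25}$ ($L = \left(\frac{1}{5} + \left(-1 + 0 \cdot 0\right)\right)^{2} = \left(\frac{1}{5} + \left(-1 + 0\right)\right)^{2} = \left(\frac{1}{5} - 1\right)^{2} = \left(- \frac{4}{5}\right)^{2} = \frac{16}{25} \approx 0.64$)
$L u{\left(3,-4 \right)} \left(-14 + a\right) = \frac{16 \cdot 3 \left(-14 - 9\right)}{25} = \frac{16 \cdot 3 \left(-23\right)}{25} = \frac{16}{25} \left(-69\right) = - \frac{1104}{25}$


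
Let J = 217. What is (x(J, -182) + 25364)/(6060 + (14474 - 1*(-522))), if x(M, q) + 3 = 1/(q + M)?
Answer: 221909/184240 ≈ 1.2045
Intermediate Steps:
x(M, q) = -3 + 1/(M + q) (x(M, q) = -3 + 1/(q + M) = -3 + 1/(M + q))
(x(J, -182) + 25364)/(6060 + (14474 - 1*(-522))) = ((1 - 3*217 - 3*(-182))/(217 - 182) + 25364)/(6060 + (14474 - 1*(-522))) = ((1 - 651 + 546)/35 + 25364)/(6060 + (14474 + 522)) = ((1/35)*(-104) + 25364)/(6060 + 14996) = (-104/35 + 25364)/21056 = (887636/35)*(1/21056) = 221909/184240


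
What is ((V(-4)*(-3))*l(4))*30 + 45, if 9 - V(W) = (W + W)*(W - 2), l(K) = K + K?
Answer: 28125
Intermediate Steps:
l(K) = 2*K
V(W) = 9 - 2*W*(-2 + W) (V(W) = 9 - (W + W)*(W - 2) = 9 - 2*W*(-2 + W))
((V(-4)*(-3))*l(4))*30 + 45 = (((9 - 2*(-4)² + 4*(-4))*(-3))*(2*4))*30 + 45 = (((9 - 2*16 - 16)*(-3))*8)*30 + 45 = (((9 - 32 - 16)*(-3))*8)*30 + 45 = (-39*(-3)*8)*30 + 45 = (117*8)*30 + 45 = 936*30 + 45 = 28080 + 45 = 28125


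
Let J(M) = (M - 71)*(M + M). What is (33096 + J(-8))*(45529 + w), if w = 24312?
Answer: 2399736760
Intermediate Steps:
J(M) = 2*M*(-71 + M) (J(M) = (-71 + M)*(2*M) = 2*M*(-71 + M))
(33096 + J(-8))*(45529 + w) = (33096 + 2*(-8)*(-71 - 8))*(45529 + 24312) = (33096 + 2*(-8)*(-79))*69841 = (33096 + 1264)*69841 = 34360*69841 = 2399736760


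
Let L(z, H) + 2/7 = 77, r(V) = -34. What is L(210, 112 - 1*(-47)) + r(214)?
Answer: 299/7 ≈ 42.714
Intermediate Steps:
L(z, H) = 537/7 (L(z, H) = -2/7 + 77 = 537/7)
L(210, 112 - 1*(-47)) + r(214) = 537/7 - 34 = 299/7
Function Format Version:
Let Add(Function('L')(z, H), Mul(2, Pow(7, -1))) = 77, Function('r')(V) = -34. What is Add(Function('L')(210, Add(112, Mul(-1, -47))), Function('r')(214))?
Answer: Rational(299, 7) ≈ 42.714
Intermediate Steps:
Function('L')(z, H) = Rational(537, 7) (Function('L')(z, H) = Add(Rational(-2, 7), 77) = Rational(537, 7))
Add(Function('L')(210, Add(112, Mul(-1, -47))), Function('r')(214)) = Add(Rational(537, 7), -34) = Rational(299, 7)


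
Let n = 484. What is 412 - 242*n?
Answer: -116716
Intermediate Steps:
412 - 242*n = 412 - 242*484 = 412 - 117128 = -116716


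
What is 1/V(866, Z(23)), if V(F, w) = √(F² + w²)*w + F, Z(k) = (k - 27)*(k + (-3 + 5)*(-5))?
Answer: -433/1017221342 - 26*√188165/508610671 ≈ -2.2600e-5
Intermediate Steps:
Z(k) = (-27 + k)*(-10 + k) (Z(k) = (-27 + k)*(k + 2*(-5)) = (-27 + k)*(k - 10) = (-27 + k)*(-10 + k))
V(F, w) = F + w*√(F² + w²) (V(F, w) = w*√(F² + w²) + F = F + w*√(F² + w²))
1/V(866, Z(23)) = 1/(866 + (270 + 23² - 37*23)*√(866² + (270 + 23² - 37*23)²)) = 1/(866 + (270 + 529 - 851)*√(749956 + (270 + 529 - 851)²)) = 1/(866 - 52*√(749956 + (-52)²)) = 1/(866 - 52*√(749956 + 2704)) = 1/(866 - 104*√188165)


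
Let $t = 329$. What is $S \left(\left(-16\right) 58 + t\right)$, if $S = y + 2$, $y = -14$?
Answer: $7188$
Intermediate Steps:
$S = -12$ ($S = -14 + 2 = -12$)
$S \left(\left(-16\right) 58 + t\right) = - 12 \left(\left(-16\right) 58 + 329\right) = - 12 \left(-928 + 329\right) = \left(-12\right) \left(-599\right) = 7188$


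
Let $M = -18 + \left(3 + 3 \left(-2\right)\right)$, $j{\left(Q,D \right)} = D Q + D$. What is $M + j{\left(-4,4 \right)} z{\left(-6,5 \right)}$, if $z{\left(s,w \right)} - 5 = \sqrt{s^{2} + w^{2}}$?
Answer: $-81 - 12 \sqrt{61} \approx -174.72$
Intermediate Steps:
$j{\left(Q,D \right)} = D + D Q$
$M = -21$ ($M = -18 + \left(3 - 6\right) = -18 - 3 = -21$)
$z{\left(s,w \right)} = 5 + \sqrt{s^{2} + w^{2}}$
$M + j{\left(-4,4 \right)} z{\left(-6,5 \right)} = -21 + 4 \left(1 - 4\right) \left(5 + \sqrt{\left(-6\right)^{2} + 5^{2}}\right) = -21 + 4 \left(-3\right) \left(5 + \sqrt{36 + 25}\right) = -21 - 12 \left(5 + \sqrt{61}\right) = -21 - \left(60 + 12 \sqrt{61}\right) = -81 - 12 \sqrt{61}$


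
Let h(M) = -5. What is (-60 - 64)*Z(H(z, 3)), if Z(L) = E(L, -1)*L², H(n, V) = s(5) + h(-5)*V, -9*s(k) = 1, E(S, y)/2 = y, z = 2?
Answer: 4587008/81 ≈ 56630.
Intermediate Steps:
E(S, y) = 2*y
s(k) = -⅑ (s(k) = -⅑*1 = -⅑)
H(n, V) = -⅑ - 5*V
Z(L) = -2*L² (Z(L) = (2*(-1))*L² = -2*L²)
(-60 - 64)*Z(H(z, 3)) = (-60 - 64)*(-2*(-⅑ - 5*3)²) = -(-248)*(-⅑ - 15)² = -(-248)*(-136/9)² = -(-248)*18496/81 = -124*(-36992/81) = 4587008/81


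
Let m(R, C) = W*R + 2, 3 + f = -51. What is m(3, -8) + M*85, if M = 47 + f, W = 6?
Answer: -575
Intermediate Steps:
f = -54 (f = -3 - 51 = -54)
m(R, C) = 2 + 6*R (m(R, C) = 6*R + 2 = 2 + 6*R)
M = -7 (M = 47 - 54 = -7)
m(3, -8) + M*85 = (2 + 6*3) - 7*85 = (2 + 18) - 595 = 20 - 595 = -575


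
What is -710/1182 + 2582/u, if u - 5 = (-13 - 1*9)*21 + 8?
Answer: -1685357/265359 ≈ -6.3512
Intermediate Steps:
u = -449 (u = 5 + ((-13 - 1*9)*21 + 8) = 5 + ((-13 - 9)*21 + 8) = 5 + (-22*21 + 8) = 5 + (-462 + 8) = 5 - 454 = -449)
-710/1182 + 2582/u = -710/1182 + 2582/(-449) = -710*1/1182 + 2582*(-1/449) = -355/591 - 2582/449 = -1685357/265359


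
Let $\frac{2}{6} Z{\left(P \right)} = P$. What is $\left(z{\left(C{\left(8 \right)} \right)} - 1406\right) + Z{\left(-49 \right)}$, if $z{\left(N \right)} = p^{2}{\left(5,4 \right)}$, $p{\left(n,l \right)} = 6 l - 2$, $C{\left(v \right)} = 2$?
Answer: $-1069$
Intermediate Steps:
$Z{\left(P \right)} = 3 P$
$p{\left(n,l \right)} = -2 + 6 l$
$z{\left(N \right)} = 484$ ($z{\left(N \right)} = \left(-2 + 6 \cdot 4\right)^{2} = \left(-2 + 24\right)^{2} = 22^{2} = 484$)
$\left(z{\left(C{\left(8 \right)} \right)} - 1406\right) + Z{\left(-49 \right)} = \left(484 - 1406\right) + 3 \left(-49\right) = -922 - 147 = -1069$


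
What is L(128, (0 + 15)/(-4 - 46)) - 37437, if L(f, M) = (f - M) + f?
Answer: -371807/10 ≈ -37181.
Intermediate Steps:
L(f, M) = -M + 2*f
L(128, (0 + 15)/(-4 - 46)) - 37437 = (-(0 + 15)/(-4 - 46) + 2*128) - 37437 = (-15/(-50) + 256) - 37437 = (-15*(-1)/50 + 256) - 37437 = (-1*(-3/10) + 256) - 37437 = (3/10 + 256) - 37437 = 2563/10 - 37437 = -371807/10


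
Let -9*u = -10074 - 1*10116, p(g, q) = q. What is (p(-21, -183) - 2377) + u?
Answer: -950/3 ≈ -316.67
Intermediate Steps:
u = 6730/3 (u = -(-10074 - 1*10116)/9 = -(-10074 - 10116)/9 = -⅑*(-20190) = 6730/3 ≈ 2243.3)
(p(-21, -183) - 2377) + u = (-183 - 2377) + 6730/3 = -2560 + 6730/3 = -950/3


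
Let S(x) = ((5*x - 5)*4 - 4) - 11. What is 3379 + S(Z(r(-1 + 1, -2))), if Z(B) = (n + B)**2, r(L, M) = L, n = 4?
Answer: 3664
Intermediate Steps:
Z(B) = (4 + B)**2
S(x) = -35 + 20*x (S(x) = ((-5 + 5*x)*4 - 4) - 11 = ((-20 + 20*x) - 4) - 11 = (-24 + 20*x) - 11 = -35 + 20*x)
3379 + S(Z(r(-1 + 1, -2))) = 3379 + (-35 + 20*(4 + (-1 + 1))**2) = 3379 + (-35 + 20*(4 + 0)**2) = 3379 + (-35 + 20*4**2) = 3379 + (-35 + 20*16) = 3379 + (-35 + 320) = 3379 + 285 = 3664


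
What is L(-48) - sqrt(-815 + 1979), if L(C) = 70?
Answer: 70 - 2*sqrt(291) ≈ 35.883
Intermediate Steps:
L(-48) - sqrt(-815 + 1979) = 70 - sqrt(-815 + 1979) = 70 - sqrt(1164) = 70 - 2*sqrt(291)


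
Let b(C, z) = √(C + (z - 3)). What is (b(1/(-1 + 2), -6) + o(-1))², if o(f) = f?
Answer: (1 - 2*I*√2)² ≈ -7.0 - 5.6569*I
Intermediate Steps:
b(C, z) = √(-3 + C + z) (b(C, z) = √(C + (-3 + z)) = √(-3 + C + z))
(b(1/(-1 + 2), -6) + o(-1))² = (√(-3 + 1/(-1 + 2) - 6) - 1)² = (√(-3 + 1/1 - 6) - 1)² = (√(-3 + 1 - 6) - 1)² = (√(-8) - 1)² = (2*I*√2 - 1)² = (-1 + 2*I*√2)²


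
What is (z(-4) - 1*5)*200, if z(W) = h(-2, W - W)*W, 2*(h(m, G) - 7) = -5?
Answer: -4600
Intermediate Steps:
h(m, G) = 9/2 (h(m, G) = 7 + (½)*(-5) = 7 - 5/2 = 9/2)
z(W) = 9*W/2
(z(-4) - 1*5)*200 = ((9/2)*(-4) - 1*5)*200 = (-18 - 5)*200 = -23*200 = -4600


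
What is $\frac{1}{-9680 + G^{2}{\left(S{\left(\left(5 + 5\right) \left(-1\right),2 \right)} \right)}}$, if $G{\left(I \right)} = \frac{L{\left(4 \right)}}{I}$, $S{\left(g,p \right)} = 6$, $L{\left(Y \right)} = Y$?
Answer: $- \frac{9}{87116} \approx -0.00010331$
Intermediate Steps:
$G{\left(I \right)} = \frac{4}{I}$
$\frac{1}{-9680 + G^{2}{\left(S{\left(\left(5 + 5\right) \left(-1\right),2 \right)} \right)}} = \frac{1}{-9680 + \left(\frac{4}{6}\right)^{2}} = \frac{1}{-9680 + \left(4 \cdot \frac{1}{6}\right)^{2}} = \frac{1}{-9680 + \left(\frac{2}{3}\right)^{2}} = \frac{1}{-9680 + \frac{4}{9}} = \frac{1}{- \frac{87116}{9}} = - \frac{9}{87116}$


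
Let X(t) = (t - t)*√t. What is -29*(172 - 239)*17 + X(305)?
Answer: 33031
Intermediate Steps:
X(t) = 0 (X(t) = 0*√t = 0)
-29*(172 - 239)*17 + X(305) = -29*(172 - 239)*17 + 0 = -29*(-67)*17 + 0 = 1943*17 + 0 = 33031 + 0 = 33031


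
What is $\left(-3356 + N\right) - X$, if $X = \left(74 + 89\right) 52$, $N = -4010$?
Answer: $-15842$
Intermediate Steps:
$X = 8476$ ($X = 163 \cdot 52 = 8476$)
$\left(-3356 + N\right) - X = \left(-3356 - 4010\right) - 8476 = -7366 - 8476 = -15842$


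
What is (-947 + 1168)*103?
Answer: 22763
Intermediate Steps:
(-947 + 1168)*103 = 221*103 = 22763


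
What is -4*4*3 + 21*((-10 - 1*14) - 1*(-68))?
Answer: 876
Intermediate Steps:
-4*4*3 + 21*((-10 - 1*14) - 1*(-68)) = -16*3 + 21*((-10 - 14) + 68) = -48 + 21*(-24 + 68) = -48 + 21*44 = -48 + 924 = 876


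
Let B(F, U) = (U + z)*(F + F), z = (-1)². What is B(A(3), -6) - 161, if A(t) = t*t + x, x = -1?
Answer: -241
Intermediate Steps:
z = 1
A(t) = -1 + t² (A(t) = t*t - 1 = t² - 1 = -1 + t²)
B(F, U) = 2*F*(1 + U) (B(F, U) = (U + 1)*(F + F) = (1 + U)*(2*F) = 2*F*(1 + U))
B(A(3), -6) - 161 = 2*(-1 + 3²)*(1 - 6) - 161 = 2*(-1 + 9)*(-5) - 161 = 2*8*(-5) - 161 = -80 - 161 = -241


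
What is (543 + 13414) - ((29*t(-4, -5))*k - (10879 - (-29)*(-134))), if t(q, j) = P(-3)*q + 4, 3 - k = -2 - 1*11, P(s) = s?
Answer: 13526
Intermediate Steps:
k = 16 (k = 3 - (-2 - 1*11) = 3 - (-2 - 11) = 3 - 1*(-13) = 3 + 13 = 16)
t(q, j) = 4 - 3*q (t(q, j) = -3*q + 4 = 4 - 3*q)
(543 + 13414) - ((29*t(-4, -5))*k - (10879 - (-29)*(-134))) = (543 + 13414) - ((29*(4 - 3*(-4)))*16 - (10879 - (-29)*(-134))) = 13957 - ((29*(4 + 12))*16 - (10879 - 1*3886)) = 13957 - ((29*16)*16 - (10879 - 3886)) = 13957 - (464*16 - 1*6993) = 13957 - (7424 - 6993) = 13957 - 1*431 = 13957 - 431 = 13526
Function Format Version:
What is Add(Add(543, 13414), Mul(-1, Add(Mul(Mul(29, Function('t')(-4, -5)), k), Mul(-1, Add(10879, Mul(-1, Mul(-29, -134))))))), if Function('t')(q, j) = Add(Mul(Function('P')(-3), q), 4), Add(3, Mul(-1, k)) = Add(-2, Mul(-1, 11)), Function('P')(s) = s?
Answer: 13526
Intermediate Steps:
k = 16 (k = Add(3, Mul(-1, Add(-2, Mul(-1, 11)))) = Add(3, Mul(-1, Add(-2, -11))) = Add(3, Mul(-1, -13)) = Add(3, 13) = 16)
Function('t')(q, j) = Add(4, Mul(-3, q)) (Function('t')(q, j) = Add(Mul(-3, q), 4) = Add(4, Mul(-3, q)))
Add(Add(543, 13414), Mul(-1, Add(Mul(Mul(29, Function('t')(-4, -5)), k), Mul(-1, Add(10879, Mul(-1, Mul(-29, -134))))))) = Add(Add(543, 13414), Mul(-1, Add(Mul(Mul(29, Add(4, Mul(-3, -4))), 16), Mul(-1, Add(10879, Mul(-1, Mul(-29, -134))))))) = Add(13957, Mul(-1, Add(Mul(Mul(29, Add(4, 12)), 16), Mul(-1, Add(10879, Mul(-1, 3886)))))) = Add(13957, Mul(-1, Add(Mul(Mul(29, 16), 16), Mul(-1, Add(10879, -3886))))) = Add(13957, Mul(-1, Add(Mul(464, 16), Mul(-1, 6993)))) = Add(13957, Mul(-1, Add(7424, -6993))) = Add(13957, Mul(-1, 431)) = Add(13957, -431) = 13526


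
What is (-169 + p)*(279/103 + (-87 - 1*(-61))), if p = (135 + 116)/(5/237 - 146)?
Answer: 14169405620/3563491 ≈ 3976.3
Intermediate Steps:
p = -59487/34597 (p = 251/(5*(1/237) - 146) = 251/(5/237 - 146) = 251/(-34597/237) = 251*(-237/34597) = -59487/34597 ≈ -1.7194)
(-169 + p)*(279/103 + (-87 - 1*(-61))) = (-169 - 59487/34597)*(279/103 + (-87 - 1*(-61))) = -5906380*(279*(1/103) + (-87 + 61))/34597 = -5906380*(279/103 - 26)/34597 = -5906380/34597*(-2399/103) = 14169405620/3563491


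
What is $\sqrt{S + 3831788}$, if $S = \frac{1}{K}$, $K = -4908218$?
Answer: $\frac{3 \sqrt{10256676341432080966}}{4908218} \approx 1957.5$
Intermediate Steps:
$S = - \frac{1}{4908218}$ ($S = \frac{1}{-4908218} = - \frac{1}{4908218} \approx -2.0374 \cdot 10^{-7}$)
$\sqrt{S + 3831788} = \sqrt{- \frac{1}{4908218} + 3831788} = \sqrt{\frac{18807250833783}{4908218}} = \frac{3 \sqrt{10256676341432080966}}{4908218}$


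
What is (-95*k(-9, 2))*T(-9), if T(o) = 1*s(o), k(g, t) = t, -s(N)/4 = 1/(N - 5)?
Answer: -380/7 ≈ -54.286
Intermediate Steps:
s(N) = -4/(-5 + N) (s(N) = -4/(N - 5) = -4/(-5 + N))
T(o) = -4/(-5 + o) (T(o) = 1*(-4/(-5 + o)) = -4/(-5 + o))
(-95*k(-9, 2))*T(-9) = (-95*2)*(-4/(-5 - 9)) = -(-760)/(-14) = -(-760)*(-1)/14 = -190*2/7 = -380/7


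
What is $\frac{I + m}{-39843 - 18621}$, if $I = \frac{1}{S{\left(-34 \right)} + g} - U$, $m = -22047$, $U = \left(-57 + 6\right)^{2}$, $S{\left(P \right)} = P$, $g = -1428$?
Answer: $\frac{5147911}{12210624} \approx 0.42159$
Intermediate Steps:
$U = 2601$ ($U = \left(-51\right)^{2} = 2601$)
$I = - \frac{3802663}{1462}$ ($I = \frac{1}{-34 - 1428} - 2601 = \frac{1}{-1462} - 2601 = - \frac{1}{1462} - 2601 = - \frac{3802663}{1462} \approx -2601.0$)
$\frac{I + m}{-39843 - 18621} = \frac{- \frac{3802663}{1462} - 22047}{-39843 - 18621} = - \frac{36035377}{1462 \left(-58464\right)} = \left(- \frac{36035377}{1462}\right) \left(- \frac{1}{58464}\right) = \frac{5147911}{12210624}$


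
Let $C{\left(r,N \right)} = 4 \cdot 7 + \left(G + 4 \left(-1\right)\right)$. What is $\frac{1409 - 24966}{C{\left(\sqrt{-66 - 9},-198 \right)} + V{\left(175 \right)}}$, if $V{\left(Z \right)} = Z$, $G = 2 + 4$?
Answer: $- \frac{23557}{205} \approx -114.91$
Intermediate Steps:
$G = 6$
$C{\left(r,N \right)} = 30$ ($C{\left(r,N \right)} = 4 \cdot 7 + \left(6 + 4 \left(-1\right)\right) = 28 + \left(6 - 4\right) = 28 + 2 = 30$)
$\frac{1409 - 24966}{C{\left(\sqrt{-66 - 9},-198 \right)} + V{\left(175 \right)}} = \frac{1409 - 24966}{30 + 175} = - \frac{23557}{205}$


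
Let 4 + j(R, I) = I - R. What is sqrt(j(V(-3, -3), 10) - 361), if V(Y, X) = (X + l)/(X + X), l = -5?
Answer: I*sqrt(3207)/3 ≈ 18.877*I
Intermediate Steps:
V(Y, X) = (-5 + X)/(2*X) (V(Y, X) = (X - 5)/(X + X) = (-5 + X)/((2*X)) = (-5 + X)*(1/(2*X)) = (-5 + X)/(2*X))
j(R, I) = -4 + I - R (j(R, I) = -4 + (I - R) = -4 + I - R)
sqrt(j(V(-3, -3), 10) - 361) = sqrt((-4 + 10 - (-5 - 3)/(2*(-3))) - 361) = sqrt((-4 + 10 - (-1)*(-8)/(2*3)) - 361) = sqrt((-4 + 10 - 1*4/3) - 361) = sqrt((-4 + 10 - 4/3) - 361) = sqrt(14/3 - 361) = sqrt(-1069/3) = I*sqrt(3207)/3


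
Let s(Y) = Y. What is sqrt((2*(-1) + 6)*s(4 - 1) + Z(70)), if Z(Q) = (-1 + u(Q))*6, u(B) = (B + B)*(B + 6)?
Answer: 3*sqrt(7094) ≈ 252.68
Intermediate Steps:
u(B) = 2*B*(6 + B) (u(B) = (2*B)*(6 + B) = 2*B*(6 + B))
Z(Q) = -6 + 12*Q*(6 + Q) (Z(Q) = (-1 + 2*Q*(6 + Q))*6 = -6 + 12*Q*(6 + Q))
sqrt((2*(-1) + 6)*s(4 - 1) + Z(70)) = sqrt((2*(-1) + 6)*(4 - 1) + (-6 + 12*70*(6 + 70))) = sqrt((-2 + 6)*3 + (-6 + 12*70*76)) = sqrt(4*3 + (-6 + 63840)) = sqrt(12 + 63834) = sqrt(63846) = 3*sqrt(7094)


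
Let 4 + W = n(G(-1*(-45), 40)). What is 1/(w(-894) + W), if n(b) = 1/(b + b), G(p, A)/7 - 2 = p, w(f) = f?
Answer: -658/590883 ≈ -0.0011136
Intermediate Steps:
G(p, A) = 14 + 7*p
n(b) = 1/(2*b)
W = -2631/658 (W = -4 + 1/(2*(14 + 7*(-1*(-45)))) = -4 + 1/(2*(14 + 7*45)) = -4 + 1/(2*(14 + 315)) = -4 + (1/2)/329 = -4 + (1/2)*(1/329) = -4 + 1/658 = -2631/658 ≈ -3.9985)
1/(w(-894) + W) = 1/(-894 - 2631/658) = 1/(-590883/658) = -658/590883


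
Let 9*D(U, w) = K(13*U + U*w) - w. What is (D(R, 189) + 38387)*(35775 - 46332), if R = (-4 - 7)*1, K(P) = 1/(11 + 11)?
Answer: -8910658137/22 ≈ -4.0503e+8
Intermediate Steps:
K(P) = 1/22
R = -11 (R = -11*1 = -11)
D(U, w) = 1/198 - w/9 (D(U, w) = (1/22 - w)/9 = 1/198 - w/9)
(D(R, 189) + 38387)*(35775 - 46332) = ((1/198 - ⅑*189) + 38387)*(35775 - 46332) = ((1/198 - 21) + 38387)*(-10557) = (-4157/198 + 38387)*(-10557) = (7596469/198)*(-10557) = -8910658137/22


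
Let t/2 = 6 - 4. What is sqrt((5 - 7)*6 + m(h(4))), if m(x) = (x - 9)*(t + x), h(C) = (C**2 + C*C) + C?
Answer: 2*sqrt(267) ≈ 32.680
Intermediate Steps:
h(C) = C + 2*C**2 (h(C) = (C**2 + C**2) + C = 2*C**2 + C = C + 2*C**2)
t = 4 (t = 2*(6 - 4) = 2*2 = 4)
m(x) = (-9 + x)*(4 + x) (m(x) = (x - 9)*(4 + x) = (-9 + x)*(4 + x))
sqrt((5 - 7)*6 + m(h(4))) = sqrt((5 - 7)*6 + (-36 + (4*(1 + 2*4))**2 - 20*(1 + 2*4))) = sqrt(-2*6 + (-36 + (4*(1 + 8))**2 - 20*(1 + 8))) = sqrt(-12 + (-36 + (4*9)**2 - 20*9)) = sqrt(-12 + (-36 + 36**2 - 5*36)) = sqrt(-12 + (-36 + 1296 - 180)) = sqrt(-12 + 1080) = sqrt(1068) = 2*sqrt(267)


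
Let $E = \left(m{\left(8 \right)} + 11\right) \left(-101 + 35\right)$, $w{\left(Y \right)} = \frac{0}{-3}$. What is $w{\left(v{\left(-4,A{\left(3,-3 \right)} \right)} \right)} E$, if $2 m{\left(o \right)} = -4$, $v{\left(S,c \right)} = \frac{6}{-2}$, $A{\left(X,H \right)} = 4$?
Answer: $0$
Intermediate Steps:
$v{\left(S,c \right)} = -3$ ($v{\left(S,c \right)} = 6 \left(- \frac{1}{2}\right) = -3$)
$m{\left(o \right)} = -2$ ($m{\left(o \right)} = \frac{1}{2} \left(-4\right) = -2$)
$w{\left(Y \right)} = 0$ ($w{\left(Y \right)} = 0 \left(- \frac{1}{3}\right) = 0$)
$E = -594$ ($E = \left(-2 + 11\right) \left(-101 + 35\right) = 9 \left(-66\right) = -594$)
$w{\left(v{\left(-4,A{\left(3,-3 \right)} \right)} \right)} E = 0 \left(-594\right) = 0$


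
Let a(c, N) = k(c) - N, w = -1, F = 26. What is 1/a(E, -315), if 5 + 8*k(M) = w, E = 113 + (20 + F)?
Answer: 4/1257 ≈ 0.0031822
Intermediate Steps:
E = 159 (E = 113 + (20 + 26) = 113 + 46 = 159)
k(M) = -3/4 (k(M) = -5/8 + (1/8)*(-1) = -5/8 - 1/8 = -3/4)
a(c, N) = -3/4 - N
1/a(E, -315) = 1/(-3/4 - 1*(-315)) = 1/(-3/4 + 315) = 1/(1257/4) = 4/1257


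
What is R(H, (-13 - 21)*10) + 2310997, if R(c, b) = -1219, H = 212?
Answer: 2309778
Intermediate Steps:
R(H, (-13 - 21)*10) + 2310997 = -1219 + 2310997 = 2309778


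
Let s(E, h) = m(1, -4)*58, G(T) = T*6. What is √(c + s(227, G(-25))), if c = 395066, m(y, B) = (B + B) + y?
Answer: 2*√98665 ≈ 628.22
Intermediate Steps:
m(y, B) = y + 2*B (m(y, B) = 2*B + y = y + 2*B)
G(T) = 6*T
s(E, h) = -406 (s(E, h) = (1 + 2*(-4))*58 = (1 - 8)*58 = -7*58 = -406)
√(c + s(227, G(-25))) = √(395066 - 406) = √394660 = 2*√98665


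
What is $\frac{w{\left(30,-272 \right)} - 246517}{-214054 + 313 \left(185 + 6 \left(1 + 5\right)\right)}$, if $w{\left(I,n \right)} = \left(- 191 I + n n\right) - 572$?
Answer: $\frac{178835}{144881} \approx 1.2344$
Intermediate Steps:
$w{\left(I,n \right)} = -572 + n^{2} - 191 I$ ($w{\left(I,n \right)} = \left(- 191 I + n^{2}\right) - 572 = \left(n^{2} - 191 I\right) - 572 = -572 + n^{2} - 191 I$)
$\frac{w{\left(30,-272 \right)} - 246517}{-214054 + 313 \left(185 + 6 \left(1 + 5\right)\right)} = \frac{\left(-572 + \left(-272\right)^{2} - 5730\right) - 246517}{-214054 + 313 \left(185 + 6 \left(1 + 5\right)\right)} = \frac{\left(-572 + 73984 - 5730\right) - 246517}{-214054 + 313 \left(185 + 6 \cdot 6\right)} = \frac{67682 - 246517}{-214054 + 313 \left(185 + 36\right)} = - \frac{178835}{-214054 + 313 \cdot 221} = - \frac{178835}{-214054 + 69173} = - \frac{178835}{-144881} = \left(-178835\right) \left(- \frac{1}{144881}\right) = \frac{178835}{144881}$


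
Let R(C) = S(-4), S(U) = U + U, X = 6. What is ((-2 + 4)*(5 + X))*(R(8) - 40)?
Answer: -1056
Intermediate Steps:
S(U) = 2*U
R(C) = -8 (R(C) = 2*(-4) = -8)
((-2 + 4)*(5 + X))*(R(8) - 40) = ((-2 + 4)*(5 + 6))*(-8 - 40) = (2*11)*(-48) = 22*(-48) = -1056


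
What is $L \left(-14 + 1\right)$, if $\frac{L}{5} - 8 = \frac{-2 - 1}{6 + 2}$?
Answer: $- \frac{3965}{8} \approx -495.63$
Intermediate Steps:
$L = \frac{305}{8}$ ($L = 40 + 5 \frac{-2 - 1}{6 + 2} = 40 + 5 \left(- \frac{3}{8}\right) = 40 - \frac{15}{8} = \frac{305}{8} \approx 38.125$)
$L \left(-14 + 1\right) = \frac{305 \left(-14 + 1\right)}{8} = \frac{305}{8} \left(-13\right) = - \frac{3965}{8}$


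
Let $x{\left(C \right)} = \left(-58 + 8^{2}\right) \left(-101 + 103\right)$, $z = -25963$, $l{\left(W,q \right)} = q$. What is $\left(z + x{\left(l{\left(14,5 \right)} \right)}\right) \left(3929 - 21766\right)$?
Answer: $462887987$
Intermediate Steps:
$x{\left(C \right)} = 12$ ($x{\left(C \right)} = \left(-58 + 64\right) 2 = 6 \cdot 2 = 12$)
$\left(z + x{\left(l{\left(14,5 \right)} \right)}\right) \left(3929 - 21766\right) = \left(-25963 + 12\right) \left(3929 - 21766\right) = \left(-25951\right) \left(-17837\right) = 462887987$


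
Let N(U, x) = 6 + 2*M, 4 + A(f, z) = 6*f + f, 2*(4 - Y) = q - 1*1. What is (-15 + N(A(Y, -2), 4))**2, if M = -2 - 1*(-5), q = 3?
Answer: 9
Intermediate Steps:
M = 3 (M = -2 + 5 = 3)
Y = 3 (Y = 4 - (3 - 1*1)/2 = 4 - (3 - 1)/2 = 4 - 1/2*2 = 4 - 1 = 3)
A(f, z) = -4 + 7*f (A(f, z) = -4 + (6*f + f) = -4 + 7*f)
N(U, x) = 12 (N(U, x) = 6 + 2*3 = 6 + 6 = 12)
(-15 + N(A(Y, -2), 4))**2 = (-15 + 12)**2 = (-3)**2 = 9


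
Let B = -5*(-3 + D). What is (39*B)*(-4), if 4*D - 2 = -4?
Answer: -2730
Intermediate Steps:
D = -½ (D = ½ + (¼)*(-4) = ½ - 1 = -½ ≈ -0.50000)
B = 35/2 (B = -5*(-3 - ½) = -5*(-7)/2 = -1*(-35/2) = 35/2 ≈ 17.500)
(39*B)*(-4) = (39*(35/2))*(-4) = (1365/2)*(-4) = -2730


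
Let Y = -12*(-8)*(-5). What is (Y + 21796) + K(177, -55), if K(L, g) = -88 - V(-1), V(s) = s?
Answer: 21229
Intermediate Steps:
K(L, g) = -87 (K(L, g) = -88 - 1*(-1) = -88 + 1 = -87)
Y = -480 (Y = 96*(-5) = -480)
(Y + 21796) + K(177, -55) = (-480 + 21796) - 87 = 21316 - 87 = 21229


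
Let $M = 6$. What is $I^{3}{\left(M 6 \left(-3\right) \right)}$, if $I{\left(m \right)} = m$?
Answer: $-1259712$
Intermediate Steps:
$I^{3}{\left(M 6 \left(-3\right) \right)} = \left(6 \cdot 6 \left(-3\right)\right)^{3} = \left(36 \left(-3\right)\right)^{3} = \left(-108\right)^{3} = -1259712$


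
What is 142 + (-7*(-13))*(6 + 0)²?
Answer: 3418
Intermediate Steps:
142 + (-7*(-13))*(6 + 0)² = 142 + 91*6² = 142 + 91*36 = 142 + 3276 = 3418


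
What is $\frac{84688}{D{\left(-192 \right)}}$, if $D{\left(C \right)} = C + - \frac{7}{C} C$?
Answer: $- \frac{84688}{199} \approx -425.57$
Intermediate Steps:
$D{\left(C \right)} = -7 + C$ ($D{\left(C \right)} = C - 7 = -7 + C$)
$\frac{84688}{D{\left(-192 \right)}} = \frac{84688}{-7 - 192} = \frac{84688}{-199} = 84688 \left(- \frac{1}{199}\right) = - \frac{84688}{199}$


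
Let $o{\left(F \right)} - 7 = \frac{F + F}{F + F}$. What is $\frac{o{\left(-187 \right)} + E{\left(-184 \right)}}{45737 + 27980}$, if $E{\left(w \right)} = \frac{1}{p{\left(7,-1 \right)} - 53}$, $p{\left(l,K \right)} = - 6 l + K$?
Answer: $\frac{767}{7076832} \approx 0.00010838$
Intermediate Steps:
$p{\left(l,K \right)} = K - 6 l$
$o{\left(F \right)} = 8$ ($o{\left(F \right)} = 7 + \frac{F + F}{F + F} = 7 + \frac{2 F}{2 F} = 7 + 2 F \frac{1}{2 F} = 7 + 1 = 8$)
$E{\left(w \right)} = - \frac{1}{96}$ ($E{\left(w \right)} = \frac{1}{\left(-1 - 42\right) - 53} = \frac{1}{-43 - 53} = \frac{1}{-96} = - \frac{1}{96}$)
$\frac{o{\left(-187 \right)} + E{\left(-184 \right)}}{45737 + 27980} = \frac{8 - \frac{1}{96}}{45737 + 27980} = \frac{767}{96 \cdot 73717} = \frac{767}{96} \cdot \frac{1}{73717} = \frac{767}{7076832}$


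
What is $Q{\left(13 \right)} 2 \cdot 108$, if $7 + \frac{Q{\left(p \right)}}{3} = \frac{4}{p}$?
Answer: $- \frac{56376}{13} \approx -4336.6$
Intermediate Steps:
$Q{\left(p \right)} = -21 + \frac{12}{p}$ ($Q{\left(p \right)} = -21 + 3 \frac{4}{p} = -21 + \frac{12}{p}$)
$Q{\left(13 \right)} 2 \cdot 108 = \left(-21 + \frac{12}{13}\right) 2 \cdot 108 = \left(- \frac{261}{13}\right) 2 \cdot 108 = \left(- \frac{522}{13}\right) 108 = - \frac{56376}{13}$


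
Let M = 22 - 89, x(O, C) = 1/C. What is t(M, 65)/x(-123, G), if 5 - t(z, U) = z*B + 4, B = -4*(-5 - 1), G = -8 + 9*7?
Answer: 88495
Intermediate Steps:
G = 55 (G = -8 + 63 = 55)
B = 24 (B = -4*(-6) = 24)
M = -67
t(z, U) = 1 - 24*z (t(z, U) = 5 - (z*24 + 4) = 5 - (24*z + 4) = 5 - (4 + 24*z) = 5 + (-4 - 24*z) = 1 - 24*z)
t(M, 65)/x(-123, G) = (1 - 24*(-67))/(1/55) = (1 + 1608)/(1/55) = 1609*55 = 88495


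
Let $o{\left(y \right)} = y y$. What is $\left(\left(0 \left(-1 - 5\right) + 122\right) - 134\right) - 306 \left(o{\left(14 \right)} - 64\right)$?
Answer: $-40404$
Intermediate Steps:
$o{\left(y \right)} = y^{2}$
$\left(\left(0 \left(-1 - 5\right) + 122\right) - 134\right) - 306 \left(o{\left(14 \right)} - 64\right) = \left(\left(0 \left(-1 - 5\right) + 122\right) - 134\right) - 306 \left(14^{2} - 64\right) = \left(\left(0 \left(-6\right) + 122\right) - 134\right) - 306 \left(196 - 64\right) = \left(\left(0 + 122\right) - 134\right) - 40392 = \left(122 - 134\right) - 40392 = -12 - 40392 = -40404$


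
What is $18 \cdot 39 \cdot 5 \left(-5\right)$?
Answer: $-17550$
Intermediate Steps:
$18 \cdot 39 \cdot 5 \left(-5\right) = 702 \left(-25\right) = -17550$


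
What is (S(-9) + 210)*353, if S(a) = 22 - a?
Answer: 85073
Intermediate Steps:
(S(-9) + 210)*353 = ((22 - 1*(-9)) + 210)*353 = ((22 + 9) + 210)*353 = (31 + 210)*353 = 241*353 = 85073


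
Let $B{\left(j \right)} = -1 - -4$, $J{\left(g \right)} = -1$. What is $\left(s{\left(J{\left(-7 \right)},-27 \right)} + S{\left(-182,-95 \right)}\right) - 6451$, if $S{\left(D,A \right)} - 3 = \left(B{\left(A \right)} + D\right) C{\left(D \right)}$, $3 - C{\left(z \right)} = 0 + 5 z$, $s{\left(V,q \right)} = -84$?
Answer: $-169959$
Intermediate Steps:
$B{\left(j \right)} = 3$ ($B{\left(j \right)} = -1 + 4 = 3$)
$C{\left(z \right)} = 3 - 5 z$ ($C{\left(z \right)} = 3 - \left(0 + 5 z\right) = 3 - 5 z$)
$S{\left(D,A \right)} = 3 + \left(3 + D\right) \left(3 - 5 D\right)$
$\left(s{\left(J{\left(-7 \right)},-27 \right)} + S{\left(-182,-95 \right)}\right) - 6451 = \left(-84 - \left(-2196 + 165620\right)\right) - 6451 = \left(-84 + \left(12 + 2184 - 165620\right)\right) - 6451 = \left(-84 - 163424\right) - 6451 = -163508 - 6451 = -169959$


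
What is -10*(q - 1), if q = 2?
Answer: -10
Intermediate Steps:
-10*(q - 1) = -10*(2 - 1) = -10*1 = -10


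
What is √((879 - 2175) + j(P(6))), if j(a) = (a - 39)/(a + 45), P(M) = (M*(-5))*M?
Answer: I*√291235/15 ≈ 35.977*I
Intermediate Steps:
P(M) = -5*M² (P(M) = (-5*M)*M = -5*M²)
j(a) = (-39 + a)/(45 + a)
√((879 - 2175) + j(P(6))) = √((879 - 2175) + (-39 - 5*6²)/(45 - 5*6²)) = √(-1296 + (-39 - 5*36)/(45 - 5*36)) = √(-1296 + (-39 - 180)/(45 - 180)) = √(-1296 - 219/(-135)) = √(-1296 - 1/135*(-219)) = √(-1296 + 73/45) = √(-58247/45) = I*√291235/15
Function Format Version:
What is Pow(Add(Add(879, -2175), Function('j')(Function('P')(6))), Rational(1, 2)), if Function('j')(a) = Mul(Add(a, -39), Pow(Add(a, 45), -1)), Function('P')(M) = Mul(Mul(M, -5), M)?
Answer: Mul(Rational(1, 15), I, Pow(291235, Rational(1, 2))) ≈ Mul(35.977, I)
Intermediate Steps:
Function('P')(M) = Mul(-5, Pow(M, 2)) (Function('P')(M) = Mul(Mul(-5, M), M) = Mul(-5, Pow(M, 2)))
Function('j')(a) = Mul(Pow(Add(45, a), -1), Add(-39, a)) (Function('j')(a) = Mul(Add(-39, a), Pow(Add(45, a), -1)) = Mul(Pow(Add(45, a), -1), Add(-39, a)))
Pow(Add(Add(879, -2175), Function('j')(Function('P')(6))), Rational(1, 2)) = Pow(Add(Add(879, -2175), Mul(Pow(Add(45, Mul(-5, Pow(6, 2))), -1), Add(-39, Mul(-5, Pow(6, 2))))), Rational(1, 2)) = Pow(Add(-1296, Mul(Pow(Add(45, Mul(-5, 36)), -1), Add(-39, Mul(-5, 36)))), Rational(1, 2)) = Pow(Add(-1296, Mul(Pow(Add(45, -180), -1), Add(-39, -180))), Rational(1, 2)) = Pow(Add(-1296, Mul(Pow(-135, -1), -219)), Rational(1, 2)) = Pow(Add(-1296, Mul(Rational(-1, 135), -219)), Rational(1, 2)) = Pow(Add(-1296, Rational(73, 45)), Rational(1, 2)) = Pow(Rational(-58247, 45), Rational(1, 2)) = Mul(Rational(1, 15), I, Pow(291235, Rational(1, 2)))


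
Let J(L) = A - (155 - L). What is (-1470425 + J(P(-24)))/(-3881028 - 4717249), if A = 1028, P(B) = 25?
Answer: 1469527/8598277 ≈ 0.17091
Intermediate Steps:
J(L) = 873 + L (J(L) = 1028 - (155 - L) = 1028 + (-155 + L) = 873 + L)
(-1470425 + J(P(-24)))/(-3881028 - 4717249) = (-1470425 + (873 + 25))/(-3881028 - 4717249) = (-1470425 + 898)/(-8598277) = -1469527*(-1/8598277) = 1469527/8598277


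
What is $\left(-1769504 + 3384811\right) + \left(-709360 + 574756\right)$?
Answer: $1480703$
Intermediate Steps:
$\left(-1769504 + 3384811\right) + \left(-709360 + 574756\right) = 1615307 - 134604 = 1480703$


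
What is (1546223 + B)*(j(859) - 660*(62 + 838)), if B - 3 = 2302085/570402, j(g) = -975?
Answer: -174917236706630525/190134 ≈ -9.1997e+11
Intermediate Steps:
B = 4013291/570402 (B = 3 + 2302085/570402 = 4013291/570402 ≈ 7.0359)
(1546223 + B)*(j(859) - 660*(62 + 838)) = (1546223 + 4013291/570402)*(-975 - 660*(62 + 838)) = 881972704937*(-975 - 660*900)/570402 = 881972704937*(-975 - 594000)/570402 = (881972704937/570402)*(-594975) = -174917236706630525/190134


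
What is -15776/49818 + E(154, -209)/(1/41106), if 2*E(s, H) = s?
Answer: 78841012370/24909 ≈ 3.1652e+6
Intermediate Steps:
E(s, H) = s/2
-15776/49818 + E(154, -209)/(1/41106) = -15776/49818 + ((1/2)*154)/(1/41106) = -15776*1/49818 + 77/(1/41106) = -7888/24909 + 77*41106 = -7888/24909 + 3165162 = 78841012370/24909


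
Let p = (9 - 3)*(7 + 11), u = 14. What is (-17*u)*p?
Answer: -25704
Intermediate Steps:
p = 108 (p = 6*18 = 108)
(-17*u)*p = -17*14*108 = -238*108 = -25704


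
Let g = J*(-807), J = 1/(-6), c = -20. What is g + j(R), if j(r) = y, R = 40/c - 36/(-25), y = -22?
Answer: 225/2 ≈ 112.50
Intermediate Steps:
J = -1/6 ≈ -0.16667
g = 269/2 (g = -1/6*(-807) = 269/2 ≈ 134.50)
R = -14/25 (R = 40/(-20) - 36/(-25) = 40*(-1/20) - 36*(-1/25) = -2 + 36/25 = -14/25 ≈ -0.56000)
j(r) = -22
g + j(R) = 269/2 - 22 = 225/2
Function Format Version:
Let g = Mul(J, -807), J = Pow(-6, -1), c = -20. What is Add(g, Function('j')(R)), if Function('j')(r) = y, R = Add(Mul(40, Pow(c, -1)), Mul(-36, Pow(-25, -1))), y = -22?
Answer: Rational(225, 2) ≈ 112.50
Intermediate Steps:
J = Rational(-1, 6) ≈ -0.16667
g = Rational(269, 2) (g = Mul(Rational(-1, 6), -807) = Rational(269, 2) ≈ 134.50)
R = Rational(-14, 25) (R = Add(Mul(40, Pow(-20, -1)), Mul(-36, Pow(-25, -1))) = Add(Mul(40, Rational(-1, 20)), Mul(-36, Rational(-1, 25))) = Add(-2, Rational(36, 25)) = Rational(-14, 25) ≈ -0.56000)
Function('j')(r) = -22
Add(g, Function('j')(R)) = Add(Rational(269, 2), -22) = Rational(225, 2)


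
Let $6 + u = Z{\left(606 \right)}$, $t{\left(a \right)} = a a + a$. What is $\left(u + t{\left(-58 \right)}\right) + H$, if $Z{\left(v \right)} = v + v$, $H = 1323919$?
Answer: $1328431$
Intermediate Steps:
$Z{\left(v \right)} = 2 v$
$t{\left(a \right)} = a + a^{2}$ ($t{\left(a \right)} = a^{2} + a = a + a^{2}$)
$u = 1206$ ($u = -6 + 2 \cdot 606 = -6 + 1212 = 1206$)
$\left(u + t{\left(-58 \right)}\right) + H = \left(1206 - 58 \left(1 - 58\right)\right) + 1323919 = \left(1206 - -3306\right) + 1323919 = \left(1206 + 3306\right) + 1323919 = 4512 + 1323919 = 1328431$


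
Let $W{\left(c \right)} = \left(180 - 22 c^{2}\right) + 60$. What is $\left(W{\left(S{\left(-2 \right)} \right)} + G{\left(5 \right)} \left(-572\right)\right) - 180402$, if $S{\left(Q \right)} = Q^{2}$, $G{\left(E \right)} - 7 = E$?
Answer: $-187378$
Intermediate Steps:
$G{\left(E \right)} = 7 + E$
$W{\left(c \right)} = 240 - 22 c^{2}$
$\left(W{\left(S{\left(-2 \right)} \right)} + G{\left(5 \right)} \left(-572\right)\right) - 180402 = \left(\left(240 - 22 \left(\left(-2\right)^{2}\right)^{2}\right) + \left(7 + 5\right) \left(-572\right)\right) - 180402 = \left(\left(240 - 22 \cdot 4^{2}\right) + 12 \left(-572\right)\right) - 180402 = \left(\left(240 - 352\right) - 6864\right) - 180402 = \left(-112 - 6864\right) - 180402 = -6976 - 180402 = -187378$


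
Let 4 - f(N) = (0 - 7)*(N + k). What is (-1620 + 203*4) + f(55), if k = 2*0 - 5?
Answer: -454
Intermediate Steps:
k = -5 (k = 0 - 5 = -5)
f(N) = -31 + 7*N (f(N) = 4 - (0 - 7)*(N - 5) = 4 - (-7)*(-5 + N) = 4 - (35 - 7*N) = 4 + (-35 + 7*N) = -31 + 7*N)
(-1620 + 203*4) + f(55) = (-1620 + 203*4) + (-31 + 7*55) = (-1620 + 812) + (-31 + 385) = -808 + 354 = -454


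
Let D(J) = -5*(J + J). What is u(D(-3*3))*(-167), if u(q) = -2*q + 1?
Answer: 29893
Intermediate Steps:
D(J) = -10*J
u(q) = 1 - 2*q
u(D(-3*3))*(-167) = (1 - (-20)*(-3*3))*(-167) = (1 - (-20)*(-9))*(-167) = (1 - 2*90)*(-167) = (1 - 180)*(-167) = -179*(-167) = 29893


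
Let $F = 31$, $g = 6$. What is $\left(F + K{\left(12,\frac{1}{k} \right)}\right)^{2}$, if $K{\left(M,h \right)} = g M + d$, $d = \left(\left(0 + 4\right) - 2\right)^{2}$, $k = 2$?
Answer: $11449$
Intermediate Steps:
$d = 4$ ($d = \left(4 - 2\right)^{2} = 2^{2} = 4$)
$K{\left(M,h \right)} = 4 + 6 M$ ($K{\left(M,h \right)} = 6 M + 4 = 4 + 6 M$)
$\left(F + K{\left(12,\frac{1}{k} \right)}\right)^{2} = \left(31 + \left(4 + 6 \cdot 12\right)\right)^{2} = \left(31 + \left(4 + 72\right)\right)^{2} = \left(31 + 76\right)^{2} = 107^{2} = 11449$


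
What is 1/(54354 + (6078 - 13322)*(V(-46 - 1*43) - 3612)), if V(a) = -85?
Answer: 1/26835422 ≈ 3.7264e-8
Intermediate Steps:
1/(54354 + (6078 - 13322)*(V(-46 - 1*43) - 3612)) = 1/(54354 + (6078 - 13322)*(-85 - 3612)) = 1/(54354 - 7244*(-3697)) = 1/(54354 + 26781068) = 1/26835422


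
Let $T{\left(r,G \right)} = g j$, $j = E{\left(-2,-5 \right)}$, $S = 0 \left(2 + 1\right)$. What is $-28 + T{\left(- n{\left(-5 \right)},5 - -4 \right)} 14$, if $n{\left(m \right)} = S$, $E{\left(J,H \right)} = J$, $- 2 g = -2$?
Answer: $-56$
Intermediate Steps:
$g = 1$ ($g = \left(- \frac{1}{2}\right) \left(-2\right) = 1$)
$S = 0$ ($S = 0 \cdot 3 = 0$)
$n{\left(m \right)} = 0$
$j = -2$
$T{\left(r,G \right)} = -2$ ($T{\left(r,G \right)} = 1 \left(-2\right) = -2$)
$-28 + T{\left(- n{\left(-5 \right)},5 - -4 \right)} 14 = -28 - 28 = -56$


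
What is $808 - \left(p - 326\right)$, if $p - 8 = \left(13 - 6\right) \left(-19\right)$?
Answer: $1259$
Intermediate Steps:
$p = -125$ ($p = 8 + \left(13 - 6\right) \left(-19\right) = 8 + 7 \left(-19\right) = 8 - 133 = -125$)
$808 - \left(p - 326\right) = 808 - \left(-125 - 326\right) = 808 - -451 = 808 + 451 = 1259$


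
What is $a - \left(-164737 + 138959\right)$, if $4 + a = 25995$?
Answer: $51769$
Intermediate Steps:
$a = 25991$ ($a = -4 + 25995 = 25991$)
$a - \left(-164737 + 138959\right) = 25991 - \left(-164737 + 138959\right) = 25991 - -25778 = 25991 + 25778 = 51769$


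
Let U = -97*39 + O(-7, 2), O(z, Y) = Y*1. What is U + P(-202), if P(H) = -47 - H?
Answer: -3626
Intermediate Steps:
O(z, Y) = Y
U = -3781 (U = -97*39 + 2 = -3783 + 2 = -3781)
U + P(-202) = -3781 + (-47 - 1*(-202)) = -3781 + (-47 + 202) = -3781 + 155 = -3626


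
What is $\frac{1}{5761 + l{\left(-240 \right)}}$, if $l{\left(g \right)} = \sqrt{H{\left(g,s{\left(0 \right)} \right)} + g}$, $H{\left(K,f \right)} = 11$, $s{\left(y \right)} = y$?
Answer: $\frac{5761}{33189350} - \frac{i \sqrt{229}}{33189350} \approx 0.00017358 - 4.5595 \cdot 10^{-7} i$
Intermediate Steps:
$l{\left(g \right)} = \sqrt{11 + g}$
$\frac{1}{5761 + l{\left(-240 \right)}} = \frac{1}{5761 + \sqrt{11 - 240}} = \frac{1}{5761 + \sqrt{-229}} = \frac{1}{5761 + i \sqrt{229}}$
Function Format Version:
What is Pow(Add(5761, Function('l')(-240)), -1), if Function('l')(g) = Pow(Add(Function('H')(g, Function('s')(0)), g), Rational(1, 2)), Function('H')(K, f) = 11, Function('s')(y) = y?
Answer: Add(Rational(5761, 33189350), Mul(Rational(-1, 33189350), I, Pow(229, Rational(1, 2)))) ≈ Add(0.00017358, Mul(-4.5595e-7, I))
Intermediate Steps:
Function('l')(g) = Pow(Add(11, g), Rational(1, 2))
Pow(Add(5761, Function('l')(-240)), -1) = Pow(Add(5761, Pow(Add(11, -240), Rational(1, 2))), -1) = Pow(Add(5761, Pow(-229, Rational(1, 2))), -1) = Pow(Add(5761, Mul(I, Pow(229, Rational(1, 2)))), -1)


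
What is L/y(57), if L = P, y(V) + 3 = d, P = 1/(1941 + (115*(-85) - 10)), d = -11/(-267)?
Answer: 267/6196760 ≈ 4.3087e-5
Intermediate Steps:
d = 11/267 (d = -11*(-1/267) = 11/267 ≈ 0.041198)
P = -1/7844 (P = 1/(1941 + (-9775 - 10)) = 1/(1941 - 9785) = 1/(-7844) = -1/7844 ≈ -0.00012749)
y(V) = -790/267 (y(V) = -3 + 11/267 = -790/267)
L = -1/7844 ≈ -0.00012749
L/y(57) = -1/(7844*(-790/267)) = -1/7844*(-267/790) = 267/6196760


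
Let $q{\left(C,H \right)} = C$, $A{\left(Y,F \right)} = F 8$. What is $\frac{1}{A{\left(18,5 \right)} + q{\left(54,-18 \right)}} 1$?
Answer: $\frac{1}{94} \approx 0.010638$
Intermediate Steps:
$A{\left(Y,F \right)} = 8 F$
$\frac{1}{A{\left(18,5 \right)} + q{\left(54,-18 \right)}} 1 = \frac{1}{8 \cdot 5 + 54} \cdot 1 = \frac{1}{40 + 54} \cdot 1 = \frac{1}{94} \cdot 1 = \frac{1}{94}$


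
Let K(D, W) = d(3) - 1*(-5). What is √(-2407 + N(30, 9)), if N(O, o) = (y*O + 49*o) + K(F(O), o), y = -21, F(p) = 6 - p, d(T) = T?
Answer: 2*I*√647 ≈ 50.872*I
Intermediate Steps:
K(D, W) = 8 (K(D, W) = 3 - 1*(-5) = 3 + 5 = 8)
N(O, o) = 8 - 21*O + 49*o (N(O, o) = (-21*O + 49*o) + 8 = 8 - 21*O + 49*o)
√(-2407 + N(30, 9)) = √(-2407 + (8 - 21*30 + 49*9)) = √(-2407 + (8 - 630 + 441)) = √(-2407 - 181) = √(-2588) = 2*I*√647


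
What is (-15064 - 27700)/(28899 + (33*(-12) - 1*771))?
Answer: -10691/6933 ≈ -1.5420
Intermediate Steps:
(-15064 - 27700)/(28899 + (33*(-12) - 1*771)) = -42764/(28899 + (-396 - 771)) = -42764/(28899 - 1167) = -42764/27732 = -42764*1/27732 = -10691/6933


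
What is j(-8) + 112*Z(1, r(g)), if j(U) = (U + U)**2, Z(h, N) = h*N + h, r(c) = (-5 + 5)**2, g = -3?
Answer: 368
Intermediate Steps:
r(c) = 0 (r(c) = 0**2 = 0)
Z(h, N) = h + N*h (Z(h, N) = N*h + h = h + N*h)
j(U) = 4*U**2 (j(U) = (2*U)**2 = 4*U**2)
j(-8) + 112*Z(1, r(g)) = 4*(-8)**2 + 112*(1*(1 + 0)) = 4*64 + 112*(1*1) = 256 + 112*1 = 256 + 112 = 368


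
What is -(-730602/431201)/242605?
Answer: 730602/104611518605 ≈ 6.9840e-6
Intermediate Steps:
-(-730602/431201)/242605 = -(-730602*1/431201)/242605 = -(-730602)/(431201*242605) = -1*(-730602/104611518605) = 730602/104611518605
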